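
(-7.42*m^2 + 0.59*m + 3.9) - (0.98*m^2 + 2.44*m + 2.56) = -8.4*m^2 - 1.85*m + 1.34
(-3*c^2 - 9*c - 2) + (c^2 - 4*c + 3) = -2*c^2 - 13*c + 1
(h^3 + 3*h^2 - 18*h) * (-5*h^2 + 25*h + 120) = -5*h^5 + 10*h^4 + 285*h^3 - 90*h^2 - 2160*h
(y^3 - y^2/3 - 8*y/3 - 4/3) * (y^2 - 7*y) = y^5 - 22*y^4/3 - y^3/3 + 52*y^2/3 + 28*y/3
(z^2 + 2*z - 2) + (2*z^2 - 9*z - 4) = 3*z^2 - 7*z - 6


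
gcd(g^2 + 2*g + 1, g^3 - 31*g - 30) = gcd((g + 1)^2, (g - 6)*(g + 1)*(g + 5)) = g + 1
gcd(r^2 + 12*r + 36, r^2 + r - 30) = r + 6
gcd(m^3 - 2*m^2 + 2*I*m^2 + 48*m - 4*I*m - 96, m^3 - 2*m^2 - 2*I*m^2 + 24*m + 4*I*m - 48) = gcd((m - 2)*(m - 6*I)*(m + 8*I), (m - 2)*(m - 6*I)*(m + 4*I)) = m^2 + m*(-2 - 6*I) + 12*I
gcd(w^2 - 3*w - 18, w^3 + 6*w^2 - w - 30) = w + 3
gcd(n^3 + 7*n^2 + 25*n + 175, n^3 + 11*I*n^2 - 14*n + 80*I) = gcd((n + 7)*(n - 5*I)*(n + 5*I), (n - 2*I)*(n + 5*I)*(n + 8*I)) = n + 5*I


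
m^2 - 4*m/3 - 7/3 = (m - 7/3)*(m + 1)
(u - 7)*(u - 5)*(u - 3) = u^3 - 15*u^2 + 71*u - 105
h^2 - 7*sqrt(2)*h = h*(h - 7*sqrt(2))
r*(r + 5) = r^2 + 5*r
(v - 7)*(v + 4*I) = v^2 - 7*v + 4*I*v - 28*I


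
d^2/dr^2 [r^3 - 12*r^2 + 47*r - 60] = 6*r - 24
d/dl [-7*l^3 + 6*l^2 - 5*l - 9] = -21*l^2 + 12*l - 5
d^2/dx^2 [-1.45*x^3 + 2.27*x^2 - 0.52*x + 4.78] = 4.54 - 8.7*x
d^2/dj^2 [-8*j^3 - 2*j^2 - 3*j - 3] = -48*j - 4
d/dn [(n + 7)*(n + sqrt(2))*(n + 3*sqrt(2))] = 3*n^2 + 8*sqrt(2)*n + 14*n + 6 + 28*sqrt(2)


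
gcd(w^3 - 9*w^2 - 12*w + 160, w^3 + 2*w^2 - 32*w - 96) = w + 4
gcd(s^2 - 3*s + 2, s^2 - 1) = s - 1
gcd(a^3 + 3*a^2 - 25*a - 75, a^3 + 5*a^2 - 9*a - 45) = a^2 + 8*a + 15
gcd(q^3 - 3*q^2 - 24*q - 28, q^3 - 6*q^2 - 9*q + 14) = q^2 - 5*q - 14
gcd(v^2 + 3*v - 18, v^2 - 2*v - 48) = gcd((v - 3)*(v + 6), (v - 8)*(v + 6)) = v + 6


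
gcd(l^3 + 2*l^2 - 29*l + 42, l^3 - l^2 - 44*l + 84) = l^2 + 5*l - 14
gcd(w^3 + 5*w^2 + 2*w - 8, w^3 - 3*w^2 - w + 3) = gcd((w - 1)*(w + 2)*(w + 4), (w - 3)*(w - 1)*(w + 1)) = w - 1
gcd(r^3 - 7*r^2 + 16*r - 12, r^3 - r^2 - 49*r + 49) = 1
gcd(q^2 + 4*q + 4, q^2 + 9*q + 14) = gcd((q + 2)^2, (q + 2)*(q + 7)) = q + 2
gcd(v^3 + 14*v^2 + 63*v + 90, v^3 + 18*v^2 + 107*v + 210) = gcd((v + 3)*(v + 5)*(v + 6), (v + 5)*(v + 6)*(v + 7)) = v^2 + 11*v + 30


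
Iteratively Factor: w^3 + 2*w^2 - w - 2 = (w + 2)*(w^2 - 1) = (w - 1)*(w + 2)*(w + 1)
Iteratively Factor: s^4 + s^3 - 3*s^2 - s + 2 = (s - 1)*(s^3 + 2*s^2 - s - 2) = (s - 1)^2*(s^2 + 3*s + 2) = (s - 1)^2*(s + 1)*(s + 2)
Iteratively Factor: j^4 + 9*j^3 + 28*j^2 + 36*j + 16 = (j + 2)*(j^3 + 7*j^2 + 14*j + 8) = (j + 2)*(j + 4)*(j^2 + 3*j + 2) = (j + 1)*(j + 2)*(j + 4)*(j + 2)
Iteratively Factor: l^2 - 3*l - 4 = (l + 1)*(l - 4)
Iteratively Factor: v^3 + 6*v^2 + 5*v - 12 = (v - 1)*(v^2 + 7*v + 12) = (v - 1)*(v + 4)*(v + 3)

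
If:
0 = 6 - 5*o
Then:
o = 6/5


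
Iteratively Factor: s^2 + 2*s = (s + 2)*(s)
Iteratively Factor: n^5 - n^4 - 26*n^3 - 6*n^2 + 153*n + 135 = (n - 3)*(n^4 + 2*n^3 - 20*n^2 - 66*n - 45) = (n - 3)*(n + 3)*(n^3 - n^2 - 17*n - 15) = (n - 3)*(n + 3)^2*(n^2 - 4*n - 5) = (n - 5)*(n - 3)*(n + 3)^2*(n + 1)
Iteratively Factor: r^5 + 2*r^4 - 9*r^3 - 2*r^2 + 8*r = (r + 1)*(r^4 + r^3 - 10*r^2 + 8*r) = (r - 1)*(r + 1)*(r^3 + 2*r^2 - 8*r) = r*(r - 1)*(r + 1)*(r^2 + 2*r - 8) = r*(r - 2)*(r - 1)*(r + 1)*(r + 4)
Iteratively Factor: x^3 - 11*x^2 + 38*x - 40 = (x - 2)*(x^2 - 9*x + 20) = (x - 4)*(x - 2)*(x - 5)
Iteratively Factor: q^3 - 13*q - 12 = (q + 3)*(q^2 - 3*q - 4) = (q + 1)*(q + 3)*(q - 4)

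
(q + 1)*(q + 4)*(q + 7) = q^3 + 12*q^2 + 39*q + 28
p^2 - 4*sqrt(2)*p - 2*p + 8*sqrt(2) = (p - 2)*(p - 4*sqrt(2))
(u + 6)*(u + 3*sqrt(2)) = u^2 + 3*sqrt(2)*u + 6*u + 18*sqrt(2)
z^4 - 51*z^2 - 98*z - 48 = (z - 8)*(z + 1)^2*(z + 6)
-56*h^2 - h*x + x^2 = (-8*h + x)*(7*h + x)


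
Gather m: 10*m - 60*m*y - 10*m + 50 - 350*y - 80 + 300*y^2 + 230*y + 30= -60*m*y + 300*y^2 - 120*y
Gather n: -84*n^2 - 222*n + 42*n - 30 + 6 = -84*n^2 - 180*n - 24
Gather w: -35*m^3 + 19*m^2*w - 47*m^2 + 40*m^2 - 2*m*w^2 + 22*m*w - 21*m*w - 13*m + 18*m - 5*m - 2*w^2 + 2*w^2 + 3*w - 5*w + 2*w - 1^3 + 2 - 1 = -35*m^3 - 7*m^2 - 2*m*w^2 + w*(19*m^2 + m)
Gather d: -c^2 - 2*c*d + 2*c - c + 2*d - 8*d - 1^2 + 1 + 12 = -c^2 + c + d*(-2*c - 6) + 12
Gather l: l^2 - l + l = l^2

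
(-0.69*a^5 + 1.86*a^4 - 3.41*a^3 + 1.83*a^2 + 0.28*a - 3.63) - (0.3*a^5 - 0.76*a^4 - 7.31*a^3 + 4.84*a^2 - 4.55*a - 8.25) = -0.99*a^5 + 2.62*a^4 + 3.9*a^3 - 3.01*a^2 + 4.83*a + 4.62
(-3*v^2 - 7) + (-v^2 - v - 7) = -4*v^2 - v - 14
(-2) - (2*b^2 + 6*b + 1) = -2*b^2 - 6*b - 3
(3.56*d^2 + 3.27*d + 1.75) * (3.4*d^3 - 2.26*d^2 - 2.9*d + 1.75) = 12.104*d^5 + 3.0724*d^4 - 11.7642*d^3 - 7.208*d^2 + 0.6475*d + 3.0625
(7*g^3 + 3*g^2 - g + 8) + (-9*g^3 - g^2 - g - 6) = -2*g^3 + 2*g^2 - 2*g + 2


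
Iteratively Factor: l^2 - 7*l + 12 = (l - 4)*(l - 3)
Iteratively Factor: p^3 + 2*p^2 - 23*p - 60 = (p + 3)*(p^2 - p - 20) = (p - 5)*(p + 3)*(p + 4)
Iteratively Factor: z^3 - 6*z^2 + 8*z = (z - 4)*(z^2 - 2*z) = z*(z - 4)*(z - 2)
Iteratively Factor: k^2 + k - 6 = (k - 2)*(k + 3)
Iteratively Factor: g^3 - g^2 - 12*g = (g + 3)*(g^2 - 4*g) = (g - 4)*(g + 3)*(g)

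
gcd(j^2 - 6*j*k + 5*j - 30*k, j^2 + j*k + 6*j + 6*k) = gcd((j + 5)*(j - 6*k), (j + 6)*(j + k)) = 1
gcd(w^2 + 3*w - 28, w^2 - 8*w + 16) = w - 4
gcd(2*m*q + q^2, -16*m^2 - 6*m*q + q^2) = 2*m + q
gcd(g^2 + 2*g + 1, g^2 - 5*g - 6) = g + 1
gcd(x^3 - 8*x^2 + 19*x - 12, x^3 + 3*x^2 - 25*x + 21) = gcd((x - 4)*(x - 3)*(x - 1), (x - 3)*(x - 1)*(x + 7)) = x^2 - 4*x + 3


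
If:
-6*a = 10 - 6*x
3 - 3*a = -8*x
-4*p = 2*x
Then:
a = -49/15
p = 4/5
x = -8/5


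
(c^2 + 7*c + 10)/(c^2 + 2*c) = (c + 5)/c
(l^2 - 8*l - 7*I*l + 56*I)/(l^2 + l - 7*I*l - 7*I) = (l - 8)/(l + 1)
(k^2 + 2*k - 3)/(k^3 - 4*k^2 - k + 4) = (k + 3)/(k^2 - 3*k - 4)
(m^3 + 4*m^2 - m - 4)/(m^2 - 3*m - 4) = (m^2 + 3*m - 4)/(m - 4)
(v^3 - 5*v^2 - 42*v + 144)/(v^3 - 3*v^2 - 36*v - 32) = (v^2 + 3*v - 18)/(v^2 + 5*v + 4)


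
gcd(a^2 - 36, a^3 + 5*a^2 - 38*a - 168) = a - 6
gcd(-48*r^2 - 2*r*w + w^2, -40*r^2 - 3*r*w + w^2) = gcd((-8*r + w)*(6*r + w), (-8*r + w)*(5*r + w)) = 8*r - w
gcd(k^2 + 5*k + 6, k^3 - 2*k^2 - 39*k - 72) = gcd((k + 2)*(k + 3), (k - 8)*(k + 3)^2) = k + 3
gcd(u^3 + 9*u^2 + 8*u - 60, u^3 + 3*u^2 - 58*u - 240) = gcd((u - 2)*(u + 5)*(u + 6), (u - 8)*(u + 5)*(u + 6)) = u^2 + 11*u + 30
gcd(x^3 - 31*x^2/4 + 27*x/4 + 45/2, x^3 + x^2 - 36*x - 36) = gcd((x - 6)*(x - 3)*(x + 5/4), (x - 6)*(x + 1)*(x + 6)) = x - 6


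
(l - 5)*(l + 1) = l^2 - 4*l - 5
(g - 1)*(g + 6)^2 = g^3 + 11*g^2 + 24*g - 36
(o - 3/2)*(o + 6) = o^2 + 9*o/2 - 9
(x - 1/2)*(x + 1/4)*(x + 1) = x^3 + 3*x^2/4 - 3*x/8 - 1/8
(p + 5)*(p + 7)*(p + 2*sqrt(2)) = p^3 + 2*sqrt(2)*p^2 + 12*p^2 + 24*sqrt(2)*p + 35*p + 70*sqrt(2)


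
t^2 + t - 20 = (t - 4)*(t + 5)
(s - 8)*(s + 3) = s^2 - 5*s - 24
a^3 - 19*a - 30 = (a - 5)*(a + 2)*(a + 3)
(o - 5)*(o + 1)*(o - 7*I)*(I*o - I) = I*o^4 + 7*o^3 - 5*I*o^3 - 35*o^2 - I*o^2 - 7*o + 5*I*o + 35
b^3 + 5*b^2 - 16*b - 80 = (b - 4)*(b + 4)*(b + 5)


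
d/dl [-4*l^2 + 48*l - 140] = 48 - 8*l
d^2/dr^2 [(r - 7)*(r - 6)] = 2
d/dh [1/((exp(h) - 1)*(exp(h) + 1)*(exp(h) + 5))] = -((exp(h) - 1)*(exp(h) + 1) + (exp(h) - 1)*(exp(h) + 5) + (exp(h) + 1)*(exp(h) + 5))/(4*(exp(h) - 1)^2*(exp(h) + 5)^2*cosh(h/2)^2)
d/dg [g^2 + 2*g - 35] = 2*g + 2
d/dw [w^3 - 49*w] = 3*w^2 - 49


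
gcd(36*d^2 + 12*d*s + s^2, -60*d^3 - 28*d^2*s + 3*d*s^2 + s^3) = 6*d + s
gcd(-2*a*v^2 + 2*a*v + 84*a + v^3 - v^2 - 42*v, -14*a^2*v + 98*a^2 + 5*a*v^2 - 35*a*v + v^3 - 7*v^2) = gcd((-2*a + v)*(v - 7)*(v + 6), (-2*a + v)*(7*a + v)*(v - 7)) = -2*a*v + 14*a + v^2 - 7*v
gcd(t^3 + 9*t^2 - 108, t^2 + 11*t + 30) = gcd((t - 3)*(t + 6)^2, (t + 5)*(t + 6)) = t + 6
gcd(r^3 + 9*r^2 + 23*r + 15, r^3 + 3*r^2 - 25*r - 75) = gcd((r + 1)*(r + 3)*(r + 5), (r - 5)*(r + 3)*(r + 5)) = r^2 + 8*r + 15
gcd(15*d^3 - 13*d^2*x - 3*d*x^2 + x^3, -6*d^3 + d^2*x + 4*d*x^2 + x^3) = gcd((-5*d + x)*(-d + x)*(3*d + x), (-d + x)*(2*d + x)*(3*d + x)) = -3*d^2 + 2*d*x + x^2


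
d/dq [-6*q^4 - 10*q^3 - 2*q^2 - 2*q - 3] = -24*q^3 - 30*q^2 - 4*q - 2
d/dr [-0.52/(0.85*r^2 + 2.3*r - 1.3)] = (0.884*r + 1.196)/(0.85*r^2 + 2.3*r - 1.3)^2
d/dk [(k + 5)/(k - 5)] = -10/(k - 5)^2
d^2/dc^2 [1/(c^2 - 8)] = 2*(3*c^2 + 8)/(c^2 - 8)^3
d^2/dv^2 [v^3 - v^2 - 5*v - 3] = 6*v - 2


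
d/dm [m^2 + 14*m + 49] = 2*m + 14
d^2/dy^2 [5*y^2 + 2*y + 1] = 10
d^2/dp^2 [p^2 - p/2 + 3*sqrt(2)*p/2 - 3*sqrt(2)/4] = 2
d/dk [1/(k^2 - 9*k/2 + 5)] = 2*(9 - 4*k)/(2*k^2 - 9*k + 10)^2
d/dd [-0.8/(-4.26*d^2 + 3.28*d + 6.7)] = (2.624 - 6.816*d)/(-4.26*d^2 + 3.28*d + 6.7)^2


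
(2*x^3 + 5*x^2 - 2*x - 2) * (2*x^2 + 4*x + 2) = 4*x^5 + 18*x^4 + 20*x^3 - 2*x^2 - 12*x - 4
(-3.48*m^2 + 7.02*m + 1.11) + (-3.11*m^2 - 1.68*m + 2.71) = -6.59*m^2 + 5.34*m + 3.82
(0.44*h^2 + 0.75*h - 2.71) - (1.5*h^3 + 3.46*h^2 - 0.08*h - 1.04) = -1.5*h^3 - 3.02*h^2 + 0.83*h - 1.67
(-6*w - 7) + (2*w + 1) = -4*w - 6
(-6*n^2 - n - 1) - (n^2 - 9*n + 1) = -7*n^2 + 8*n - 2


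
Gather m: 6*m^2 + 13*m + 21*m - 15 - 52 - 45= 6*m^2 + 34*m - 112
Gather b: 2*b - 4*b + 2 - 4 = -2*b - 2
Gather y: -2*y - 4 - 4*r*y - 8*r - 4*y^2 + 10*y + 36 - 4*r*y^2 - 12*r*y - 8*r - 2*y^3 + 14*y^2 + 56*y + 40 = -16*r - 2*y^3 + y^2*(10 - 4*r) + y*(64 - 16*r) + 72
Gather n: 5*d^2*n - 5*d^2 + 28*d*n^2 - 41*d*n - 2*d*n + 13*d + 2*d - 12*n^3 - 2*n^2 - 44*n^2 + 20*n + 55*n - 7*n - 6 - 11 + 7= -5*d^2 + 15*d - 12*n^3 + n^2*(28*d - 46) + n*(5*d^2 - 43*d + 68) - 10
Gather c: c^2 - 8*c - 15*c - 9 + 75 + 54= c^2 - 23*c + 120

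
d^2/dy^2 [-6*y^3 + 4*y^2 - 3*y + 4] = 8 - 36*y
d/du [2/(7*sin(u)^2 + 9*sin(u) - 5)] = -2*(14*sin(u) + 9)*cos(u)/(7*sin(u)^2 + 9*sin(u) - 5)^2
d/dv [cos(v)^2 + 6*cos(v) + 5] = -2*(cos(v) + 3)*sin(v)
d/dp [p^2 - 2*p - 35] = 2*p - 2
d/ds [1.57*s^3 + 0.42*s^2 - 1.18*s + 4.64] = 4.71*s^2 + 0.84*s - 1.18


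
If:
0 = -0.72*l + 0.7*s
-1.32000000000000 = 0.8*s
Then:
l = -1.60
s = -1.65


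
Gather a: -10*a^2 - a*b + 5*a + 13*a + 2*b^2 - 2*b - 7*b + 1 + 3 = -10*a^2 + a*(18 - b) + 2*b^2 - 9*b + 4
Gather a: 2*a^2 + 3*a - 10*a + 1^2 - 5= 2*a^2 - 7*a - 4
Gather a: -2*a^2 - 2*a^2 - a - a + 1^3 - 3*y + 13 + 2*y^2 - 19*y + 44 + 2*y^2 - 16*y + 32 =-4*a^2 - 2*a + 4*y^2 - 38*y + 90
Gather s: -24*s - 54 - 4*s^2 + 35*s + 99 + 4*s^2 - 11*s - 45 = 0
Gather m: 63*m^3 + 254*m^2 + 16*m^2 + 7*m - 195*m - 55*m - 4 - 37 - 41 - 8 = 63*m^3 + 270*m^2 - 243*m - 90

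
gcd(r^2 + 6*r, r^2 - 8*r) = r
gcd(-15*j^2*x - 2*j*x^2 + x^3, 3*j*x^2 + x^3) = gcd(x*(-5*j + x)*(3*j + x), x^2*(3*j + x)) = 3*j*x + x^2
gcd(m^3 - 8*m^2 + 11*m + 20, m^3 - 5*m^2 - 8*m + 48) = m - 4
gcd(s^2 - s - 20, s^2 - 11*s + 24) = 1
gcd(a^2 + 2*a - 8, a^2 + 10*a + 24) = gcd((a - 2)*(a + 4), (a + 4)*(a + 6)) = a + 4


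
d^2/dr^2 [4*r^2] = 8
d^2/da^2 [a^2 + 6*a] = 2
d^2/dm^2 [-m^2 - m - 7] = -2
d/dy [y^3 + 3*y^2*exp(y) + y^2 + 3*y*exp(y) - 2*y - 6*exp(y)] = 3*y^2*exp(y) + 3*y^2 + 9*y*exp(y) + 2*y - 3*exp(y) - 2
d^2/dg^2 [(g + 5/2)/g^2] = (2*g + 15)/g^4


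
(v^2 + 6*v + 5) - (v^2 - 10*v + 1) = 16*v + 4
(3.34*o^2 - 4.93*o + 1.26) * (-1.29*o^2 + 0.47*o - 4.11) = -4.3086*o^4 + 7.9295*o^3 - 17.6699*o^2 + 20.8545*o - 5.1786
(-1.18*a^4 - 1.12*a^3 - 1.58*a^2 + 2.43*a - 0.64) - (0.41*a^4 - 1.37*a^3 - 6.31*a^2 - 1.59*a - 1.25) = -1.59*a^4 + 0.25*a^3 + 4.73*a^2 + 4.02*a + 0.61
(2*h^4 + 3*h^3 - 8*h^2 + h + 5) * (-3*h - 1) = -6*h^5 - 11*h^4 + 21*h^3 + 5*h^2 - 16*h - 5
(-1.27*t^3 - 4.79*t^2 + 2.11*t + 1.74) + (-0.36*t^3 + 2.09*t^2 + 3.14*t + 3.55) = -1.63*t^3 - 2.7*t^2 + 5.25*t + 5.29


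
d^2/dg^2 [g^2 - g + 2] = 2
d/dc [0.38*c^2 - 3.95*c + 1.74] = 0.76*c - 3.95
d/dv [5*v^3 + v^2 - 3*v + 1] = 15*v^2 + 2*v - 3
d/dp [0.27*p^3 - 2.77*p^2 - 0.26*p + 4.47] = 0.81*p^2 - 5.54*p - 0.26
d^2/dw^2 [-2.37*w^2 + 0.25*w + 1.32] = -4.74000000000000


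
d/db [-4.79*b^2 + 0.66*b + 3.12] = 0.66 - 9.58*b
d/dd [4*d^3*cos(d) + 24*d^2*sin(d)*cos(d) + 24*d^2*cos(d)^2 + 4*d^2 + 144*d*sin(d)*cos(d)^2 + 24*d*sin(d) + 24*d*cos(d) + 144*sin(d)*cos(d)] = -4*d^3*sin(d) + 12*d^2*cos(d) + 24*sqrt(2)*d^2*cos(2*d + pi/4) - 24*d*sin(d) + 24*sqrt(2)*d*sin(2*d + pi/4) + 60*d*cos(d) + 108*d*cos(3*d) + 32*d + 60*sin(d) + 36*sin(3*d) + 24*cos(d) + 144*cos(2*d)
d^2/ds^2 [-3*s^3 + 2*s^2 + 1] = 4 - 18*s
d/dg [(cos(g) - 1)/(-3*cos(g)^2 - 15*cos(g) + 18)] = -sin(g)/(3*(cos(g) + 6)^2)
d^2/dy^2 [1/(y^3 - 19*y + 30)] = 2*(-3*y*(y^3 - 19*y + 30) + (3*y^2 - 19)^2)/(y^3 - 19*y + 30)^3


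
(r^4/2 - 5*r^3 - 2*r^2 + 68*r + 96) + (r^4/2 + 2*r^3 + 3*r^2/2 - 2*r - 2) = r^4 - 3*r^3 - r^2/2 + 66*r + 94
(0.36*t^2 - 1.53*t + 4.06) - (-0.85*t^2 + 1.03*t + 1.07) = 1.21*t^2 - 2.56*t + 2.99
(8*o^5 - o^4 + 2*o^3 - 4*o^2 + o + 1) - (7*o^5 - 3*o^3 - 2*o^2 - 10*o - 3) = o^5 - o^4 + 5*o^3 - 2*o^2 + 11*o + 4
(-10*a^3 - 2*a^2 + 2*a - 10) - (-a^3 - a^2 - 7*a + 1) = -9*a^3 - a^2 + 9*a - 11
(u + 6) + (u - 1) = 2*u + 5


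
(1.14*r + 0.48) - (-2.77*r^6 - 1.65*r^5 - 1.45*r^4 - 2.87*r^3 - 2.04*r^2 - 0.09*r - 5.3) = 2.77*r^6 + 1.65*r^5 + 1.45*r^4 + 2.87*r^3 + 2.04*r^2 + 1.23*r + 5.78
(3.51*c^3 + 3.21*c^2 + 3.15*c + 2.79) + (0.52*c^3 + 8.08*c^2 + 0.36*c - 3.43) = 4.03*c^3 + 11.29*c^2 + 3.51*c - 0.64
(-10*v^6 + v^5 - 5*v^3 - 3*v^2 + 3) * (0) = 0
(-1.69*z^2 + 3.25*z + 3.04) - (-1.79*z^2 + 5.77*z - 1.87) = 0.1*z^2 - 2.52*z + 4.91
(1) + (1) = 2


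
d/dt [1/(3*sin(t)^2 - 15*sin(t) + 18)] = (5 - 2*sin(t))*cos(t)/(3*(sin(t)^2 - 5*sin(t) + 6)^2)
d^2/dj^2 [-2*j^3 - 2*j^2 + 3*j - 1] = -12*j - 4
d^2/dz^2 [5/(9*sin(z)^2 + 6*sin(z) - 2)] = 30*(-54*sin(z)^4 - 27*sin(z)^3 + 63*sin(z)^2 + 52*sin(z) + 18)/(9*sin(z)^2 + 6*sin(z) - 2)^3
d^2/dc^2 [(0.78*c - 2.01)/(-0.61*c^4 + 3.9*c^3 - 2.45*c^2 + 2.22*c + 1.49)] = (-3.482856*c^7 + 44.64834*c^6 - 221.63076*c^5 + 459.315954*c^4 - 328.212828*c^3 + 253.119258*c^2 - 152.75934*c + 39.647346)/(0.226981*c^12 - 4.35357*c^11 + 30.569235*c^10 - 96.768486*c^9 + 152.803068*c^8 - 170.16633*c^7 + 69.648167*c^6 - 0.110682000000015*c^5 - 63.947172*c^4 + 11.708442*c^3 - 5.712213*c^2 - 14.785866*c - 3.307949)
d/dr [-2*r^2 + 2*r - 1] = 2 - 4*r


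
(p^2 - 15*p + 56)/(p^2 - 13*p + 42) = (p - 8)/(p - 6)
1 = 1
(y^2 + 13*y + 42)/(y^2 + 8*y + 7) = (y + 6)/(y + 1)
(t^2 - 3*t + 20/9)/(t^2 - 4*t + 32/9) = (3*t - 5)/(3*t - 8)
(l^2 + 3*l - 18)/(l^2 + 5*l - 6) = (l - 3)/(l - 1)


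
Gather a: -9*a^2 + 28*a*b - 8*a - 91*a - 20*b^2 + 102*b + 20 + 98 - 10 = -9*a^2 + a*(28*b - 99) - 20*b^2 + 102*b + 108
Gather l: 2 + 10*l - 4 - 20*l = -10*l - 2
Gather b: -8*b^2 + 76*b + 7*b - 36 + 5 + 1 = -8*b^2 + 83*b - 30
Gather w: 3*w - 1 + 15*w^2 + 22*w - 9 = 15*w^2 + 25*w - 10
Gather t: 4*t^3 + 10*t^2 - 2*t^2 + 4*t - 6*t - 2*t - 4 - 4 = 4*t^3 + 8*t^2 - 4*t - 8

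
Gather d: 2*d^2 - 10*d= 2*d^2 - 10*d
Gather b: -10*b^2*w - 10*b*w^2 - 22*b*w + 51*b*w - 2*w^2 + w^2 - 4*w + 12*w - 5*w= -10*b^2*w + b*(-10*w^2 + 29*w) - w^2 + 3*w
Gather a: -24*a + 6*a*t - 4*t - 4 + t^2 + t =a*(6*t - 24) + t^2 - 3*t - 4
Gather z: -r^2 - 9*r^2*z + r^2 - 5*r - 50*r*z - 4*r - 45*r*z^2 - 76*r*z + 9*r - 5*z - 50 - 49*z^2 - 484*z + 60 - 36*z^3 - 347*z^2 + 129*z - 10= -36*z^3 + z^2*(-45*r - 396) + z*(-9*r^2 - 126*r - 360)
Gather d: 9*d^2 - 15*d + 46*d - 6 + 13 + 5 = 9*d^2 + 31*d + 12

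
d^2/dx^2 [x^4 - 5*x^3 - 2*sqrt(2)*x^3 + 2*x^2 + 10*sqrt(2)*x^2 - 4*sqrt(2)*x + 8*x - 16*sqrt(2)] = 12*x^2 - 30*x - 12*sqrt(2)*x + 4 + 20*sqrt(2)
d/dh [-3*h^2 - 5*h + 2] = -6*h - 5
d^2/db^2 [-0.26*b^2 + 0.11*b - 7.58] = -0.520000000000000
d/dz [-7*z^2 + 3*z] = 3 - 14*z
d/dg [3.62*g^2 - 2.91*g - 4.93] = 7.24*g - 2.91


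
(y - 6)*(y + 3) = y^2 - 3*y - 18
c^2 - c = c*(c - 1)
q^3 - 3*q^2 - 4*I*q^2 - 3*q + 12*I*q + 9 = (q - 3)*(q - 3*I)*(q - I)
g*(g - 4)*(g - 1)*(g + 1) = g^4 - 4*g^3 - g^2 + 4*g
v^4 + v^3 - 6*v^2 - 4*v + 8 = (v - 2)*(v - 1)*(v + 2)^2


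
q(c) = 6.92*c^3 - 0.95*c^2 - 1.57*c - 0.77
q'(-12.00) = 3010.67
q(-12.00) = -12076.49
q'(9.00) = 1662.89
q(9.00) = 4952.83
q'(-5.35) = 602.80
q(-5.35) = -1079.22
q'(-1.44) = 44.21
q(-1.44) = -21.14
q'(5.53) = 622.78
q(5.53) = 1131.75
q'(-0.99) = 20.66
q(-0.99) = -6.86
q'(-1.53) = 49.93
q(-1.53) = -25.38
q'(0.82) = 10.83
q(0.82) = 1.12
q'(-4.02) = 341.56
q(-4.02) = -459.37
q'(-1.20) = 30.60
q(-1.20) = -12.21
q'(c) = 20.76*c^2 - 1.9*c - 1.57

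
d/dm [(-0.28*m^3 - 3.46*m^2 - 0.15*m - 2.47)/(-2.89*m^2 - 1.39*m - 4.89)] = (0.8092*m^4 + 0.778400000000001*m^3 + 8.4835*m^2 + 19.5622*m - 2.6998)/(8.3521*m^4 + 8.0342*m^3 + 30.1963*m^2 + 13.5942*m + 23.9121)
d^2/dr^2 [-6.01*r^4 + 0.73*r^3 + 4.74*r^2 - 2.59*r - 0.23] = -72.12*r^2 + 4.38*r + 9.48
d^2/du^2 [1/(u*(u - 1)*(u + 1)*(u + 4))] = 2*(10*u^6 + 60*u^5 + 87*u^4 - 40*u^3 - 45*u^2 + 12*u + 16)/(u^3*(u^9 + 12*u^8 + 45*u^7 + 28*u^6 - 141*u^5 - 156*u^4 + 143*u^3 + 180*u^2 - 48*u - 64))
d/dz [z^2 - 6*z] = 2*z - 6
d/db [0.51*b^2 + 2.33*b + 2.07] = 1.02*b + 2.33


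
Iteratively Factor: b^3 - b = (b)*(b^2 - 1) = b*(b - 1)*(b + 1)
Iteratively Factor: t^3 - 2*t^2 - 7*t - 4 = (t + 1)*(t^2 - 3*t - 4) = (t - 4)*(t + 1)*(t + 1)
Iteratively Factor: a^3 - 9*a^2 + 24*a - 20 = (a - 5)*(a^2 - 4*a + 4) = (a - 5)*(a - 2)*(a - 2)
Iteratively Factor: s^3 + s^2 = (s)*(s^2 + s) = s*(s + 1)*(s)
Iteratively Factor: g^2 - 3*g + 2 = (g - 1)*(g - 2)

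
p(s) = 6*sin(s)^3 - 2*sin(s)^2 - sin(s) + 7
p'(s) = 18*sin(s)^2*cos(s) - 4*sin(s)*cos(s) - cos(s)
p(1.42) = 9.85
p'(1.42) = 1.90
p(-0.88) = 3.84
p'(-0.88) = 8.14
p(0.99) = 8.27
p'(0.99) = 4.52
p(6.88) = 6.87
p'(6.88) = 2.02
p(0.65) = 6.99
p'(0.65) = 2.52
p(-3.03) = 7.08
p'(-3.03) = 0.33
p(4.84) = 0.17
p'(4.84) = 2.63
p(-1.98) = 1.60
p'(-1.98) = -7.09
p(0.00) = 7.00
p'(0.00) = -1.00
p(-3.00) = 7.08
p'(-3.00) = 0.08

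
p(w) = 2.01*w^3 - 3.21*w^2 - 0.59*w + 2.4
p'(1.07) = -0.56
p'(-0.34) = 2.29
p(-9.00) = -1717.59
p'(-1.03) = 12.42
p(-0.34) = 2.15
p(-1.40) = -8.58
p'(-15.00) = 1452.46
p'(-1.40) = 20.22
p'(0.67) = -2.18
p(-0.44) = 1.87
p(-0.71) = 0.48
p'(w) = 6.03*w^2 - 6.42*w - 0.59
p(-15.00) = -7494.75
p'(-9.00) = 545.62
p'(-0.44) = 3.40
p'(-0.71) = 7.01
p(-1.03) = -2.59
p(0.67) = 1.17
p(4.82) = 150.06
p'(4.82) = 108.56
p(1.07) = 0.56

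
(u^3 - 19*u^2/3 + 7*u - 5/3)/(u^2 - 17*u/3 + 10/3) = (3*u^2 - 4*u + 1)/(3*u - 2)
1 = 1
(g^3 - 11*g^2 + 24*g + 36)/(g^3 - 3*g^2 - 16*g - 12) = (g - 6)/(g + 2)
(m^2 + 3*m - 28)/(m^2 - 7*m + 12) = (m + 7)/(m - 3)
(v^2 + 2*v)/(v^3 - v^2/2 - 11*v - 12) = 2*v/(2*v^2 - 5*v - 12)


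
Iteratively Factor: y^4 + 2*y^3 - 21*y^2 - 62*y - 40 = (y + 2)*(y^3 - 21*y - 20) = (y - 5)*(y + 2)*(y^2 + 5*y + 4) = (y - 5)*(y + 1)*(y + 2)*(y + 4)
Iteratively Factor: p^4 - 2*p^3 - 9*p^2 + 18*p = (p)*(p^3 - 2*p^2 - 9*p + 18) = p*(p - 2)*(p^2 - 9) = p*(p - 2)*(p + 3)*(p - 3)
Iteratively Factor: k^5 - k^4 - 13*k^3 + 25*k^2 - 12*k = (k - 1)*(k^4 - 13*k^2 + 12*k) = (k - 1)*(k + 4)*(k^3 - 4*k^2 + 3*k) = (k - 1)^2*(k + 4)*(k^2 - 3*k) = (k - 3)*(k - 1)^2*(k + 4)*(k)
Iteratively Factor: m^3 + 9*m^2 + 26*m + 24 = (m + 3)*(m^2 + 6*m + 8) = (m + 3)*(m + 4)*(m + 2)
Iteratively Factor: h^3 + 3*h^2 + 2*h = (h + 1)*(h^2 + 2*h) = h*(h + 1)*(h + 2)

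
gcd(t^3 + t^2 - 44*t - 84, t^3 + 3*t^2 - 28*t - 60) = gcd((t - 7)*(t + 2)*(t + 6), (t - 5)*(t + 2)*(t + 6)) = t^2 + 8*t + 12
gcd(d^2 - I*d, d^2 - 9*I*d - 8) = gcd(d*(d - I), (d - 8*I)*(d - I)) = d - I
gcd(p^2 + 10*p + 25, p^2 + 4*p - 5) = p + 5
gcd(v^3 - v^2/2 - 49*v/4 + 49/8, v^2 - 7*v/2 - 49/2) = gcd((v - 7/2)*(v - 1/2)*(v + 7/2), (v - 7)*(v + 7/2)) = v + 7/2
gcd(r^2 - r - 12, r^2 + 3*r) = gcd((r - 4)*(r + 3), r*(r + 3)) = r + 3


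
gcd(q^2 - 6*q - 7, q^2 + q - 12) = 1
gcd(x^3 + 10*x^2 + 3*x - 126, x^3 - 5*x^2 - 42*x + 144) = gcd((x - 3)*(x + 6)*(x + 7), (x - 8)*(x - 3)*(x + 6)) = x^2 + 3*x - 18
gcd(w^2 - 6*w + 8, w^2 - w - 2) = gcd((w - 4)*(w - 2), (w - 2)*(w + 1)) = w - 2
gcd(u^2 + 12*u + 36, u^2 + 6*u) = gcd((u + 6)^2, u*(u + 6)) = u + 6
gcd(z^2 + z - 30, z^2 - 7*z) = 1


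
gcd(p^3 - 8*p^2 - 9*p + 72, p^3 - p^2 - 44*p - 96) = p^2 - 5*p - 24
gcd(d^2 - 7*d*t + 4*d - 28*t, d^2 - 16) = d + 4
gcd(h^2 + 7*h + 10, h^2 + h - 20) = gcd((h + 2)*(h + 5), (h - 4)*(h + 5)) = h + 5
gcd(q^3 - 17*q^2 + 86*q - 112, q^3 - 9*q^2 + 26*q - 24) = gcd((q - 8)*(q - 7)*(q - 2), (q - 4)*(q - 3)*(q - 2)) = q - 2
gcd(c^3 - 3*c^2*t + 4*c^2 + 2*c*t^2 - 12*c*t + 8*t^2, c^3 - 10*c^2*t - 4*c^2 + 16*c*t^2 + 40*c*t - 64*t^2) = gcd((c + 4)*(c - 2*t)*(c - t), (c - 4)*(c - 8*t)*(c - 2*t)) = -c + 2*t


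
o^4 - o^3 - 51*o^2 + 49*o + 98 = (o - 7)*(o - 2)*(o + 1)*(o + 7)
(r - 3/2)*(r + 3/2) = r^2 - 9/4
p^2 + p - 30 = (p - 5)*(p + 6)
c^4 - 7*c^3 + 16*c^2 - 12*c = c*(c - 3)*(c - 2)^2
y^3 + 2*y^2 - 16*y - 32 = (y - 4)*(y + 2)*(y + 4)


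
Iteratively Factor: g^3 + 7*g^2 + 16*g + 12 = (g + 2)*(g^2 + 5*g + 6) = (g + 2)*(g + 3)*(g + 2)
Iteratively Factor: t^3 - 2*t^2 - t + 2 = (t + 1)*(t^2 - 3*t + 2) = (t - 1)*(t + 1)*(t - 2)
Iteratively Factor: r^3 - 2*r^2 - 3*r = (r - 3)*(r^2 + r) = (r - 3)*(r + 1)*(r)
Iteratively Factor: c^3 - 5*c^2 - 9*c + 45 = (c + 3)*(c^2 - 8*c + 15) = (c - 5)*(c + 3)*(c - 3)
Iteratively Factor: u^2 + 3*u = (u)*(u + 3)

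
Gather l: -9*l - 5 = -9*l - 5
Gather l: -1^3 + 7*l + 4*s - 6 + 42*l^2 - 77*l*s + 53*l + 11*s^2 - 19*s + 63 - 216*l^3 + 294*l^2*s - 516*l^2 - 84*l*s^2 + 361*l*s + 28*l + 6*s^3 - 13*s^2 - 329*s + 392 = -216*l^3 + l^2*(294*s - 474) + l*(-84*s^2 + 284*s + 88) + 6*s^3 - 2*s^2 - 344*s + 448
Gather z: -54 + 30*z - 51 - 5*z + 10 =25*z - 95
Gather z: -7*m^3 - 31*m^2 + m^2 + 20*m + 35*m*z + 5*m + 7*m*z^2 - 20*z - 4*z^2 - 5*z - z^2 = -7*m^3 - 30*m^2 + 25*m + z^2*(7*m - 5) + z*(35*m - 25)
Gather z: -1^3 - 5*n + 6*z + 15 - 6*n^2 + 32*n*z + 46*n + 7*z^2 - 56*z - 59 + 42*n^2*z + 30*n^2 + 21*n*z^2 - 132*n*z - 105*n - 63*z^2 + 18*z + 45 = 24*n^2 - 64*n + z^2*(21*n - 56) + z*(42*n^2 - 100*n - 32)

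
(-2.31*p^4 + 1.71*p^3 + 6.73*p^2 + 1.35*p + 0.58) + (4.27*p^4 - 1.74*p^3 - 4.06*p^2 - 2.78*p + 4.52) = 1.96*p^4 - 0.03*p^3 + 2.67*p^2 - 1.43*p + 5.1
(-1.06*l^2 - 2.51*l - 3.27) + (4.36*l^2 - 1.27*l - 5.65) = 3.3*l^2 - 3.78*l - 8.92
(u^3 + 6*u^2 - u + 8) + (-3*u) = u^3 + 6*u^2 - 4*u + 8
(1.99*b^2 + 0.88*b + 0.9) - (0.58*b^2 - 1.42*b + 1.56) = 1.41*b^2 + 2.3*b - 0.66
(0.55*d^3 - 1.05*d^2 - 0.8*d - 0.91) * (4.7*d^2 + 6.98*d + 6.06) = 2.585*d^5 - 1.096*d^4 - 7.756*d^3 - 16.224*d^2 - 11.1998*d - 5.5146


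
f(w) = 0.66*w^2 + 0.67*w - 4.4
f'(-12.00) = -15.17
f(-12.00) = 82.60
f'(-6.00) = -7.25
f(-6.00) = 15.34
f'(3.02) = 4.66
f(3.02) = 3.64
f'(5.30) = 7.67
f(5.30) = 17.69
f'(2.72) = 4.26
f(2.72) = 2.31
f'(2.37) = 3.80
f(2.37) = 0.90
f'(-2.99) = -3.28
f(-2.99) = -0.50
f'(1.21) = 2.27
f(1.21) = -2.62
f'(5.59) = 8.05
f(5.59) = 19.97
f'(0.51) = 1.34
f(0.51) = -3.89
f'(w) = 1.32*w + 0.67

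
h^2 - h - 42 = (h - 7)*(h + 6)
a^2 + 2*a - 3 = (a - 1)*(a + 3)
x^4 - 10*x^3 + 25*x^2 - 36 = (x - 6)*(x - 3)*(x - 2)*(x + 1)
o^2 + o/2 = o*(o + 1/2)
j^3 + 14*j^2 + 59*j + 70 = (j + 2)*(j + 5)*(j + 7)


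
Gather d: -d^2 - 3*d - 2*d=-d^2 - 5*d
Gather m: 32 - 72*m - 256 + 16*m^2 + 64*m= 16*m^2 - 8*m - 224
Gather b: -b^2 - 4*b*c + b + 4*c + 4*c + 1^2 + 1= -b^2 + b*(1 - 4*c) + 8*c + 2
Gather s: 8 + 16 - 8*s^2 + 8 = 32 - 8*s^2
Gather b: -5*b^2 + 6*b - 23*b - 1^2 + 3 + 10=-5*b^2 - 17*b + 12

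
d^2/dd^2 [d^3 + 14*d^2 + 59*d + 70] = 6*d + 28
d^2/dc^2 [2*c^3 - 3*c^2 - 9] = 12*c - 6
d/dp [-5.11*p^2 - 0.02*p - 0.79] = -10.22*p - 0.02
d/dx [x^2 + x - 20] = 2*x + 1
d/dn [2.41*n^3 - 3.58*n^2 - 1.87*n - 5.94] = 7.23*n^2 - 7.16*n - 1.87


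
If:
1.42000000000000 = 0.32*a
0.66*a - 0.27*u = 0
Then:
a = 4.44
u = 10.85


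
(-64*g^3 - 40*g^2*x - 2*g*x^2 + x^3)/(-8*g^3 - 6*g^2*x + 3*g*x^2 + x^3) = (-16*g^2 - 6*g*x + x^2)/(-2*g^2 - g*x + x^2)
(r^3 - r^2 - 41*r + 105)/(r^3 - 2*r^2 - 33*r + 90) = (r + 7)/(r + 6)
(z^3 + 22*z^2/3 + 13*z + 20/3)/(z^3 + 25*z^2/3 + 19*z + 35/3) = (3*z + 4)/(3*z + 7)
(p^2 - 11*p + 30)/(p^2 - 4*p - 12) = (p - 5)/(p + 2)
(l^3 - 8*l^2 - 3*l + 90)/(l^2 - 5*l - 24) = (l^2 - 11*l + 30)/(l - 8)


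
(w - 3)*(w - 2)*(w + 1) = w^3 - 4*w^2 + w + 6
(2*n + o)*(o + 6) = 2*n*o + 12*n + o^2 + 6*o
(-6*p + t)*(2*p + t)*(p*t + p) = -12*p^3*t - 12*p^3 - 4*p^2*t^2 - 4*p^2*t + p*t^3 + p*t^2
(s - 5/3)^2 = s^2 - 10*s/3 + 25/9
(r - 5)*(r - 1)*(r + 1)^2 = r^4 - 4*r^3 - 6*r^2 + 4*r + 5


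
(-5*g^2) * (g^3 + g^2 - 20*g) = -5*g^5 - 5*g^4 + 100*g^3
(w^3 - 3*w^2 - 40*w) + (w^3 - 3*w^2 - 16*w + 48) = 2*w^3 - 6*w^2 - 56*w + 48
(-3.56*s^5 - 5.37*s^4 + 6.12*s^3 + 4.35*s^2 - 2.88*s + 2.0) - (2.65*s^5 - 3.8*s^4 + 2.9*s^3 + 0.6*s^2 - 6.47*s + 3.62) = -6.21*s^5 - 1.57*s^4 + 3.22*s^3 + 3.75*s^2 + 3.59*s - 1.62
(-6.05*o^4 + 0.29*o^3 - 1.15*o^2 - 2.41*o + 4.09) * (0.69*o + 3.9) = -4.1745*o^5 - 23.3949*o^4 + 0.3375*o^3 - 6.1479*o^2 - 6.5769*o + 15.951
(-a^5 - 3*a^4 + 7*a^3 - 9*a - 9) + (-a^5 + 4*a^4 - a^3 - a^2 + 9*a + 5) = -2*a^5 + a^4 + 6*a^3 - a^2 - 4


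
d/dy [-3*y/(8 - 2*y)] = -6/(y - 4)^2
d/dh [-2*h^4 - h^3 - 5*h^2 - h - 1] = -8*h^3 - 3*h^2 - 10*h - 1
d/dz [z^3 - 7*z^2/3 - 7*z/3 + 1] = 3*z^2 - 14*z/3 - 7/3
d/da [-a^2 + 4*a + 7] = 4 - 2*a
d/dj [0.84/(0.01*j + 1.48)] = -0.0084/(0.01*j + 1.48)^2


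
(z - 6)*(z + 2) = z^2 - 4*z - 12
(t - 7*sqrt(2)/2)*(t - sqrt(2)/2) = t^2 - 4*sqrt(2)*t + 7/2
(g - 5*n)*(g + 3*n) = g^2 - 2*g*n - 15*n^2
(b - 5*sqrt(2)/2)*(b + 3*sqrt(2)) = b^2 + sqrt(2)*b/2 - 15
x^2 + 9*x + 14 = (x + 2)*(x + 7)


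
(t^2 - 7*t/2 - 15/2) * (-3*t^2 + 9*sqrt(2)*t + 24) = -3*t^4 + 21*t^3/2 + 9*sqrt(2)*t^3 - 63*sqrt(2)*t^2/2 + 93*t^2/2 - 135*sqrt(2)*t/2 - 84*t - 180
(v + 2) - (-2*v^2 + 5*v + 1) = 2*v^2 - 4*v + 1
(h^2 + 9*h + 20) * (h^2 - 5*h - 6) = h^4 + 4*h^3 - 31*h^2 - 154*h - 120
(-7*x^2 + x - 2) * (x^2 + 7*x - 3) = -7*x^4 - 48*x^3 + 26*x^2 - 17*x + 6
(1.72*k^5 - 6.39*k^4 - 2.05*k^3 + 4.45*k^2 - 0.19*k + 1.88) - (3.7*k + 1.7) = 1.72*k^5 - 6.39*k^4 - 2.05*k^3 + 4.45*k^2 - 3.89*k + 0.18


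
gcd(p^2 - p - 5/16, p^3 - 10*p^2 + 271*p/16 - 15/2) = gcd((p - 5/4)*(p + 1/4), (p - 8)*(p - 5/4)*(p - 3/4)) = p - 5/4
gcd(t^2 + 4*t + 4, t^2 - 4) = t + 2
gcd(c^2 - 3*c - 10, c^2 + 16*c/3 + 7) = 1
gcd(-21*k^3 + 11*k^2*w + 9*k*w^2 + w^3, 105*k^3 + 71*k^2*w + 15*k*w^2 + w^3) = 21*k^2 + 10*k*w + w^2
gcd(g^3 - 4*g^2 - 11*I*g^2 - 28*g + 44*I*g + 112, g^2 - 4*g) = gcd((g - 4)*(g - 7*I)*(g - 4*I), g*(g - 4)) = g - 4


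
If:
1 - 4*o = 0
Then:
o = 1/4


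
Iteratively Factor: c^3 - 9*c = (c + 3)*(c^2 - 3*c) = c*(c + 3)*(c - 3)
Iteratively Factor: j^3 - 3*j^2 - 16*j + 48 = (j + 4)*(j^2 - 7*j + 12) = (j - 4)*(j + 4)*(j - 3)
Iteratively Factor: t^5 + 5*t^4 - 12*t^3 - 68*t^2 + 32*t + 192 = (t - 2)*(t^4 + 7*t^3 + 2*t^2 - 64*t - 96) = (t - 2)*(t + 4)*(t^3 + 3*t^2 - 10*t - 24) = (t - 2)*(t + 4)^2*(t^2 - t - 6) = (t - 3)*(t - 2)*(t + 4)^2*(t + 2)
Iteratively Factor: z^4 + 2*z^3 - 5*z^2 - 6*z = (z)*(z^3 + 2*z^2 - 5*z - 6) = z*(z + 1)*(z^2 + z - 6) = z*(z + 1)*(z + 3)*(z - 2)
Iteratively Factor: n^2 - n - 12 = (n + 3)*(n - 4)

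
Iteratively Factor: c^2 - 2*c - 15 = (c - 5)*(c + 3)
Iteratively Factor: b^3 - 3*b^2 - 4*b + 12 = (b - 3)*(b^2 - 4) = (b - 3)*(b - 2)*(b + 2)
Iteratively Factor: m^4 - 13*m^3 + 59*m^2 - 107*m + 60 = (m - 1)*(m^3 - 12*m^2 + 47*m - 60) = (m - 4)*(m - 1)*(m^2 - 8*m + 15) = (m - 4)*(m - 3)*(m - 1)*(m - 5)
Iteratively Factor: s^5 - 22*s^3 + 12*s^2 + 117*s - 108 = (s - 1)*(s^4 + s^3 - 21*s^2 - 9*s + 108) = (s - 1)*(s + 4)*(s^3 - 3*s^2 - 9*s + 27) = (s - 1)*(s + 3)*(s + 4)*(s^2 - 6*s + 9) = (s - 3)*(s - 1)*(s + 3)*(s + 4)*(s - 3)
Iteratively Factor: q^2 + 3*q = (q)*(q + 3)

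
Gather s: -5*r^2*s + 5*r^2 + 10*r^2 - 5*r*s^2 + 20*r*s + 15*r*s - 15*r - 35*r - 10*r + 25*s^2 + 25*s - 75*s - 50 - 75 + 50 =15*r^2 - 60*r + s^2*(25 - 5*r) + s*(-5*r^2 + 35*r - 50) - 75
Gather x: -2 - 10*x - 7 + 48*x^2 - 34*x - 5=48*x^2 - 44*x - 14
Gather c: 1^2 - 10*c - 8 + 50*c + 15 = 40*c + 8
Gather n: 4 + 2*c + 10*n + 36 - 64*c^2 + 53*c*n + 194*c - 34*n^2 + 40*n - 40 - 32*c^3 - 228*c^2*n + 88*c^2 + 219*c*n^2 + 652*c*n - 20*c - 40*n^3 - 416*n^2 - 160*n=-32*c^3 + 24*c^2 + 176*c - 40*n^3 + n^2*(219*c - 450) + n*(-228*c^2 + 705*c - 110)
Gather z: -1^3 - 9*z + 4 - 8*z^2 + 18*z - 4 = -8*z^2 + 9*z - 1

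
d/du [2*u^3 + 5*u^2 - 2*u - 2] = 6*u^2 + 10*u - 2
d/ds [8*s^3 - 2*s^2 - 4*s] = 24*s^2 - 4*s - 4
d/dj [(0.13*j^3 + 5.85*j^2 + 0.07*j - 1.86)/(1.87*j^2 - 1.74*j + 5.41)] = (0.2431*j^4 - 0.452400000000001*j^3 - 8.2*j^2 + 70.2534*j - 2.8577)/(3.4969*j^4 - 6.5076*j^3 + 23.261*j^2 - 18.8268*j + 29.2681)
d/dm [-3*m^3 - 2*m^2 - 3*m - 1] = -9*m^2 - 4*m - 3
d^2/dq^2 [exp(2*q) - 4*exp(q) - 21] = 4*(exp(q) - 1)*exp(q)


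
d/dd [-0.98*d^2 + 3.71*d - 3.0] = 3.71 - 1.96*d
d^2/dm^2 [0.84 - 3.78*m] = 0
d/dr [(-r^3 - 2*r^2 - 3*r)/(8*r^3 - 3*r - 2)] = 2*(8*r^4 + 27*r^3 + 6*r^2 + 4*r + 3)/(64*r^6 - 48*r^4 - 32*r^3 + 9*r^2 + 12*r + 4)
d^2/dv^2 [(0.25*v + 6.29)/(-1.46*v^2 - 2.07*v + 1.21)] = (-(0.25*v + 6.29)*(2.92*v + 2.07)*(5.84*v + 4.14) + (2.19*v + 19.4018)*(1.46*v^2 + 2.07*v - 1.21))/(1.46*v^2 + 2.07*v - 1.21)^3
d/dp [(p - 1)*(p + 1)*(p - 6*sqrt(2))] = 3*p^2 - 12*sqrt(2)*p - 1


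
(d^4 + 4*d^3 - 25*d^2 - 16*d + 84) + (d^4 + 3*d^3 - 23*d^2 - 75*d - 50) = 2*d^4 + 7*d^3 - 48*d^2 - 91*d + 34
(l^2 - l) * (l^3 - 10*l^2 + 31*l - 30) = l^5 - 11*l^4 + 41*l^3 - 61*l^2 + 30*l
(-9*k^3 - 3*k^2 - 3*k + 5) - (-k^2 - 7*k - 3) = -9*k^3 - 2*k^2 + 4*k + 8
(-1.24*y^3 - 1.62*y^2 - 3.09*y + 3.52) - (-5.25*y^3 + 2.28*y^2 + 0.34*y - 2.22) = 4.01*y^3 - 3.9*y^2 - 3.43*y + 5.74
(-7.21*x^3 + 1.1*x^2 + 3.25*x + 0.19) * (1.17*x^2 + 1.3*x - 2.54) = -8.4357*x^5 - 8.086*x^4 + 23.5459*x^3 + 1.6533*x^2 - 8.008*x - 0.4826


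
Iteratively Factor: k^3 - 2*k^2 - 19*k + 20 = (k - 1)*(k^2 - k - 20) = (k - 1)*(k + 4)*(k - 5)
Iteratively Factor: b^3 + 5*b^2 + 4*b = (b + 4)*(b^2 + b) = b*(b + 4)*(b + 1)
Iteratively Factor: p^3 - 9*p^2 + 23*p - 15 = (p - 5)*(p^2 - 4*p + 3) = (p - 5)*(p - 1)*(p - 3)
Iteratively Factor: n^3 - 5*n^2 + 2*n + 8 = (n - 2)*(n^2 - 3*n - 4) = (n - 4)*(n - 2)*(n + 1)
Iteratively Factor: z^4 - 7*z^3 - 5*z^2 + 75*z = (z - 5)*(z^3 - 2*z^2 - 15*z) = (z - 5)*(z + 3)*(z^2 - 5*z) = z*(z - 5)*(z + 3)*(z - 5)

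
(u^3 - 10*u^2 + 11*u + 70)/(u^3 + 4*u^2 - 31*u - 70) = (u - 7)/(u + 7)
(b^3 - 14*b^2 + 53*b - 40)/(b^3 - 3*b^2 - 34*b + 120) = (b^2 - 9*b + 8)/(b^2 + 2*b - 24)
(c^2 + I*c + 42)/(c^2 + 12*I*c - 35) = (c - 6*I)/(c + 5*I)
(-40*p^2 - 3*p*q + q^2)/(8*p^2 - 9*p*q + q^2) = (-5*p - q)/(p - q)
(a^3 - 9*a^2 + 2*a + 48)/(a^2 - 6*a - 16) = a - 3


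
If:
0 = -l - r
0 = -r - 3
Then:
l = 3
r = -3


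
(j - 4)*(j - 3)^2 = j^3 - 10*j^2 + 33*j - 36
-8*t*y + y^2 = y*(-8*t + y)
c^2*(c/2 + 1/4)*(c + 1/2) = c^4/2 + c^3/2 + c^2/8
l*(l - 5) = l^2 - 5*l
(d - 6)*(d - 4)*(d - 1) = d^3 - 11*d^2 + 34*d - 24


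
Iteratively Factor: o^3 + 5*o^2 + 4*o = (o + 4)*(o^2 + o) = o*(o + 4)*(o + 1)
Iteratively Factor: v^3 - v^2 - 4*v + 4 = (v - 2)*(v^2 + v - 2) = (v - 2)*(v + 2)*(v - 1)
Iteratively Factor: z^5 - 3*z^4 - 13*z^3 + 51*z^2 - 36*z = (z - 3)*(z^4 - 13*z^2 + 12*z) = (z - 3)*(z - 1)*(z^3 + z^2 - 12*z) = (z - 3)^2*(z - 1)*(z^2 + 4*z) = (z - 3)^2*(z - 1)*(z + 4)*(z)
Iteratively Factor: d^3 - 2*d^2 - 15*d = (d - 5)*(d^2 + 3*d) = (d - 5)*(d + 3)*(d)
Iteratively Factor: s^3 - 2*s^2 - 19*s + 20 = (s + 4)*(s^2 - 6*s + 5) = (s - 1)*(s + 4)*(s - 5)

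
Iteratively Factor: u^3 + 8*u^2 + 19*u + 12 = (u + 1)*(u^2 + 7*u + 12) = (u + 1)*(u + 4)*(u + 3)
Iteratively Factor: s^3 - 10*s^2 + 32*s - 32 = (s - 4)*(s^2 - 6*s + 8) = (s - 4)*(s - 2)*(s - 4)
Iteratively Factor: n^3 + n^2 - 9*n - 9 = (n - 3)*(n^2 + 4*n + 3) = (n - 3)*(n + 3)*(n + 1)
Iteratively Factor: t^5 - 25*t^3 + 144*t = (t)*(t^4 - 25*t^2 + 144) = t*(t - 4)*(t^3 + 4*t^2 - 9*t - 36) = t*(t - 4)*(t + 3)*(t^2 + t - 12) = t*(t - 4)*(t + 3)*(t + 4)*(t - 3)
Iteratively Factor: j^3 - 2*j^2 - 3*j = (j - 3)*(j^2 + j) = j*(j - 3)*(j + 1)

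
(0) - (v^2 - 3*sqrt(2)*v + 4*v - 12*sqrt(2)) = -v^2 - 4*v + 3*sqrt(2)*v + 12*sqrt(2)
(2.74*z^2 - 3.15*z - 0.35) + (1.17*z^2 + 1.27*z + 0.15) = 3.91*z^2 - 1.88*z - 0.2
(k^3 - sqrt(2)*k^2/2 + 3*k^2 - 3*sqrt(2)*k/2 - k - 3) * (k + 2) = k^4 - sqrt(2)*k^3/2 + 5*k^3 - 5*sqrt(2)*k^2/2 + 5*k^2 - 5*k - 3*sqrt(2)*k - 6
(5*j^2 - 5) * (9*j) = 45*j^3 - 45*j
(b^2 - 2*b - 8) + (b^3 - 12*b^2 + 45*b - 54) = b^3 - 11*b^2 + 43*b - 62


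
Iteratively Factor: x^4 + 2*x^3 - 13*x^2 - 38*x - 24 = (x - 4)*(x^3 + 6*x^2 + 11*x + 6) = (x - 4)*(x + 1)*(x^2 + 5*x + 6) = (x - 4)*(x + 1)*(x + 3)*(x + 2)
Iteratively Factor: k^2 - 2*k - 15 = (k + 3)*(k - 5)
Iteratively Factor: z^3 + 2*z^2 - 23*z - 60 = (z - 5)*(z^2 + 7*z + 12) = (z - 5)*(z + 4)*(z + 3)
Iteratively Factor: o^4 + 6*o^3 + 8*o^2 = (o)*(o^3 + 6*o^2 + 8*o) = o*(o + 2)*(o^2 + 4*o) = o*(o + 2)*(o + 4)*(o)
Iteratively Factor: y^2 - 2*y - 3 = (y - 3)*(y + 1)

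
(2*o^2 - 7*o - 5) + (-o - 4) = 2*o^2 - 8*o - 9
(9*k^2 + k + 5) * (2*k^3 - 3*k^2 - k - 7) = 18*k^5 - 25*k^4 - 2*k^3 - 79*k^2 - 12*k - 35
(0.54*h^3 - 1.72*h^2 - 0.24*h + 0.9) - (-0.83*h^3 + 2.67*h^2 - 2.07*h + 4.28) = 1.37*h^3 - 4.39*h^2 + 1.83*h - 3.38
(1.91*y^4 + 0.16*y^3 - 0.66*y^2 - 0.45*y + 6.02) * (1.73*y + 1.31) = 3.3043*y^5 + 2.7789*y^4 - 0.9322*y^3 - 1.6431*y^2 + 9.8251*y + 7.8862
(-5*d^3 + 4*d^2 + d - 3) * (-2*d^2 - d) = 10*d^5 - 3*d^4 - 6*d^3 + 5*d^2 + 3*d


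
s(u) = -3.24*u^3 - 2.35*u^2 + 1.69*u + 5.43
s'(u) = -9.72*u^2 - 4.7*u + 1.69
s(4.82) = -403.84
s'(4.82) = -246.78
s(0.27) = 5.65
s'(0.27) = -0.29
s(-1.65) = 10.80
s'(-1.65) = -17.02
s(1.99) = -26.05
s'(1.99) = -46.16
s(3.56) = -164.52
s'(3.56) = -138.23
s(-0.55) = 4.33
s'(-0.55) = 1.33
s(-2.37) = 31.36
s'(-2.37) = -41.77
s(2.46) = -52.87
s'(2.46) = -68.69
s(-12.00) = 5245.47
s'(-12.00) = -1341.59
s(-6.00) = 610.53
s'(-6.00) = -320.03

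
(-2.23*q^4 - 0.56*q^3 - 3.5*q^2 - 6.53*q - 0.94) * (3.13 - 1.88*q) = 4.1924*q^5 - 5.9271*q^4 + 4.8272*q^3 + 1.3214*q^2 - 18.6717*q - 2.9422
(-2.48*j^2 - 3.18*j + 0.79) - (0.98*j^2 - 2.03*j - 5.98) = -3.46*j^2 - 1.15*j + 6.77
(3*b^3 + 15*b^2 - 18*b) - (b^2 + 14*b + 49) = 3*b^3 + 14*b^2 - 32*b - 49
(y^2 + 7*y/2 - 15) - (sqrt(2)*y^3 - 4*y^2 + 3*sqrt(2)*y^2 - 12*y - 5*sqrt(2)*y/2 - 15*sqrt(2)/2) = -sqrt(2)*y^3 - 3*sqrt(2)*y^2 + 5*y^2 + 5*sqrt(2)*y/2 + 31*y/2 - 15 + 15*sqrt(2)/2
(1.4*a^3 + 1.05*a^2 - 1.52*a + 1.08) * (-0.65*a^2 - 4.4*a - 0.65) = -0.91*a^5 - 6.8425*a^4 - 4.542*a^3 + 5.3035*a^2 - 3.764*a - 0.702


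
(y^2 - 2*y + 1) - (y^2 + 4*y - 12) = 13 - 6*y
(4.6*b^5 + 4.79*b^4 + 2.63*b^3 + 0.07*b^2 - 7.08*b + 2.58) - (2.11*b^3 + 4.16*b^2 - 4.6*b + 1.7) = 4.6*b^5 + 4.79*b^4 + 0.52*b^3 - 4.09*b^2 - 2.48*b + 0.88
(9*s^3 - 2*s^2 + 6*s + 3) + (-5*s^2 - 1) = 9*s^3 - 7*s^2 + 6*s + 2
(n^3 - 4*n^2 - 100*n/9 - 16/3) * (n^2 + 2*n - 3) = n^5 - 2*n^4 - 199*n^3/9 - 140*n^2/9 + 68*n/3 + 16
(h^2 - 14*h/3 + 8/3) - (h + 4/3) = h^2 - 17*h/3 + 4/3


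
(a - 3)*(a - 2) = a^2 - 5*a + 6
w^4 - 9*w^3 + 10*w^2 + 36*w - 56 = (w - 7)*(w - 2)^2*(w + 2)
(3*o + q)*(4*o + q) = 12*o^2 + 7*o*q + q^2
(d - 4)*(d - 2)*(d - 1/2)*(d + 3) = d^4 - 7*d^3/2 - 17*d^2/2 + 29*d - 12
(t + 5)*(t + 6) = t^2 + 11*t + 30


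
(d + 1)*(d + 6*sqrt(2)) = d^2 + d + 6*sqrt(2)*d + 6*sqrt(2)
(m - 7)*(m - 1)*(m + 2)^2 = m^4 - 4*m^3 - 21*m^2 - 4*m + 28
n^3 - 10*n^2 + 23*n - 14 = (n - 7)*(n - 2)*(n - 1)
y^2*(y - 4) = y^3 - 4*y^2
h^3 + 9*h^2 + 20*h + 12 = (h + 1)*(h + 2)*(h + 6)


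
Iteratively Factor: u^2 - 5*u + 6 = (u - 2)*(u - 3)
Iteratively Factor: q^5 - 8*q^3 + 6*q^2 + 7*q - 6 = (q + 3)*(q^4 - 3*q^3 + q^2 + 3*q - 2) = (q - 2)*(q + 3)*(q^3 - q^2 - q + 1) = (q - 2)*(q - 1)*(q + 3)*(q^2 - 1) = (q - 2)*(q - 1)^2*(q + 3)*(q + 1)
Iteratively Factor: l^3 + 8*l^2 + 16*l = (l)*(l^2 + 8*l + 16) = l*(l + 4)*(l + 4)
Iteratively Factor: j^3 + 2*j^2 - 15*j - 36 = (j - 4)*(j^2 + 6*j + 9) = (j - 4)*(j + 3)*(j + 3)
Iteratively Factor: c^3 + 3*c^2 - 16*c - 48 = (c - 4)*(c^2 + 7*c + 12) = (c - 4)*(c + 4)*(c + 3)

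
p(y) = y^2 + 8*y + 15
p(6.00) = 99.00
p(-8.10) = 15.81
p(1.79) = 32.52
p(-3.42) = -0.66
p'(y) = 2*y + 8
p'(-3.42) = 1.16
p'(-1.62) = 4.76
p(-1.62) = 4.66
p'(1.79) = 11.58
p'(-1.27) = 5.46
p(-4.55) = -0.70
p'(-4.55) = -1.10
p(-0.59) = 10.63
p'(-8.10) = -8.20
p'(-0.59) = 6.82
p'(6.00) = 20.00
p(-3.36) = -0.59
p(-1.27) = 6.45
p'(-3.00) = 2.00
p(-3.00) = 0.00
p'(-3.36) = 1.28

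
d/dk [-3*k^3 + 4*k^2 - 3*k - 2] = -9*k^2 + 8*k - 3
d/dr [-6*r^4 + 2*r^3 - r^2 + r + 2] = -24*r^3 + 6*r^2 - 2*r + 1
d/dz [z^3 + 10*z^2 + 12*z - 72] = 3*z^2 + 20*z + 12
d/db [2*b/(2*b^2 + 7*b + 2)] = 4*(1 - b^2)/(4*b^4 + 28*b^3 + 57*b^2 + 28*b + 4)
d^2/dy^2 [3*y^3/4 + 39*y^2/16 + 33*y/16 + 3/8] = 9*y/2 + 39/8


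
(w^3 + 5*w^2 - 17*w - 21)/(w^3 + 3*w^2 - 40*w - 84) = (w^2 - 2*w - 3)/(w^2 - 4*w - 12)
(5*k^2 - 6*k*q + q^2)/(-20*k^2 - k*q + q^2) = (-k + q)/(4*k + q)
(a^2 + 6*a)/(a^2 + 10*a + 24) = a/(a + 4)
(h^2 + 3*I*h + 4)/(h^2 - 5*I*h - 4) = (h + 4*I)/(h - 4*I)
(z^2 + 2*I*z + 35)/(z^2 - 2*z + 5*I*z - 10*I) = (z^2 + 2*I*z + 35)/(z^2 + z*(-2 + 5*I) - 10*I)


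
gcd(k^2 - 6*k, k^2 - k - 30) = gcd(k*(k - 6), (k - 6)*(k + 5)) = k - 6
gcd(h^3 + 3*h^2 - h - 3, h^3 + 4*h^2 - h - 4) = h^2 - 1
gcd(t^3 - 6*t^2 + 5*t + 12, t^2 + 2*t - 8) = 1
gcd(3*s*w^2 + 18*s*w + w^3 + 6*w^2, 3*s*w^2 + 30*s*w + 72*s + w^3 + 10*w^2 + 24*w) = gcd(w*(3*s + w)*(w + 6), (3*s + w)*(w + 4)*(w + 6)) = 3*s*w + 18*s + w^2 + 6*w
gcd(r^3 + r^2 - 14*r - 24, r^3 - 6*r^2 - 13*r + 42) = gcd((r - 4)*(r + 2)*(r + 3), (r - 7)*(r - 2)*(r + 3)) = r + 3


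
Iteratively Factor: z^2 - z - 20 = (z - 5)*(z + 4)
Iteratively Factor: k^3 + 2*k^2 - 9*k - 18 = (k + 2)*(k^2 - 9) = (k - 3)*(k + 2)*(k + 3)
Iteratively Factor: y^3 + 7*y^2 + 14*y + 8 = (y + 4)*(y^2 + 3*y + 2) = (y + 2)*(y + 4)*(y + 1)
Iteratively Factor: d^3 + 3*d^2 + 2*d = (d + 1)*(d^2 + 2*d) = d*(d + 1)*(d + 2)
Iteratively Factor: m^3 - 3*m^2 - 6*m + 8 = (m + 2)*(m^2 - 5*m + 4) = (m - 1)*(m + 2)*(m - 4)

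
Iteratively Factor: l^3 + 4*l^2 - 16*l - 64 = (l + 4)*(l^2 - 16) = (l + 4)^2*(l - 4)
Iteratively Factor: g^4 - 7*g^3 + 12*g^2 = (g)*(g^3 - 7*g^2 + 12*g) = g^2*(g^2 - 7*g + 12) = g^2*(g - 4)*(g - 3)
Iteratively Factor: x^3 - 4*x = (x + 2)*(x^2 - 2*x) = x*(x + 2)*(x - 2)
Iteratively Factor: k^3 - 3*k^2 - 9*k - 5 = (k - 5)*(k^2 + 2*k + 1) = (k - 5)*(k + 1)*(k + 1)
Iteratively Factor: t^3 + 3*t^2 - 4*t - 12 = (t + 2)*(t^2 + t - 6) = (t - 2)*(t + 2)*(t + 3)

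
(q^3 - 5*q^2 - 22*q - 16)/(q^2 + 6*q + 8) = (q^2 - 7*q - 8)/(q + 4)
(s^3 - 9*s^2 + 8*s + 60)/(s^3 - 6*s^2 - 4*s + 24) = (s - 5)/(s - 2)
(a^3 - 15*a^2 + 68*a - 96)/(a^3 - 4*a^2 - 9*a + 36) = (a - 8)/(a + 3)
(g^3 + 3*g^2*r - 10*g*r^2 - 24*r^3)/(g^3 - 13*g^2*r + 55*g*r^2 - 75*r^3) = (g^2 + 6*g*r + 8*r^2)/(g^2 - 10*g*r + 25*r^2)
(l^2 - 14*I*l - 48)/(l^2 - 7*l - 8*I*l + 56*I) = (l - 6*I)/(l - 7)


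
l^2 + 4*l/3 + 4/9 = (l + 2/3)^2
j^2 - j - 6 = (j - 3)*(j + 2)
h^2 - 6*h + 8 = (h - 4)*(h - 2)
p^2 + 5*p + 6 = (p + 2)*(p + 3)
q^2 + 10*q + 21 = (q + 3)*(q + 7)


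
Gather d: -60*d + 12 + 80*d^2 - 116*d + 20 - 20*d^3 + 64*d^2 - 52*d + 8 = -20*d^3 + 144*d^2 - 228*d + 40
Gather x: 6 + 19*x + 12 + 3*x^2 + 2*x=3*x^2 + 21*x + 18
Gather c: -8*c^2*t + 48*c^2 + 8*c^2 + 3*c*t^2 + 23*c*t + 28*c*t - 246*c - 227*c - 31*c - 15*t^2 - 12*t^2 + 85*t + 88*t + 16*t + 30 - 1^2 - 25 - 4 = c^2*(56 - 8*t) + c*(3*t^2 + 51*t - 504) - 27*t^2 + 189*t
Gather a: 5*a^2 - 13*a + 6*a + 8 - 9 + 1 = 5*a^2 - 7*a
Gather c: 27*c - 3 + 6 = 27*c + 3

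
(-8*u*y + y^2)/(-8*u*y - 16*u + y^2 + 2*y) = y/(y + 2)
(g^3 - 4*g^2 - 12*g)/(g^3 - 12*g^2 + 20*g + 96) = g/(g - 8)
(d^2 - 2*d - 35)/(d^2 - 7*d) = (d + 5)/d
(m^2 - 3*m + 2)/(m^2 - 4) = (m - 1)/(m + 2)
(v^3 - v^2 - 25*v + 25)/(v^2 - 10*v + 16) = (v^3 - v^2 - 25*v + 25)/(v^2 - 10*v + 16)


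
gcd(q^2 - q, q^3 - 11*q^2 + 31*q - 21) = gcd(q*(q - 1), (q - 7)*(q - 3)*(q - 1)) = q - 1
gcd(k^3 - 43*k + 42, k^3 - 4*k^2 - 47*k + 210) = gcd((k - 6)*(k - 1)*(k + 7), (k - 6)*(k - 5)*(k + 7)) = k^2 + k - 42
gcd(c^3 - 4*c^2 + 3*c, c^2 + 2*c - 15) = c - 3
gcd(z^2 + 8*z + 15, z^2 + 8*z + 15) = z^2 + 8*z + 15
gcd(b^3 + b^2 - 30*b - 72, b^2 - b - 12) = b + 3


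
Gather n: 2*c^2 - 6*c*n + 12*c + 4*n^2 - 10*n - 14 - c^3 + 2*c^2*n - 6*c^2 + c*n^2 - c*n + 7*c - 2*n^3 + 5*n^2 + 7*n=-c^3 - 4*c^2 + 19*c - 2*n^3 + n^2*(c + 9) + n*(2*c^2 - 7*c - 3) - 14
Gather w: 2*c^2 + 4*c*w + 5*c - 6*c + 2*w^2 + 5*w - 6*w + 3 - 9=2*c^2 - c + 2*w^2 + w*(4*c - 1) - 6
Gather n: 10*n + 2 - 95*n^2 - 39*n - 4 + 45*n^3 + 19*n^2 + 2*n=45*n^3 - 76*n^2 - 27*n - 2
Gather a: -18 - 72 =-90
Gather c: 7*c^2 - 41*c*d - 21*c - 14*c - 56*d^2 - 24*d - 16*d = 7*c^2 + c*(-41*d - 35) - 56*d^2 - 40*d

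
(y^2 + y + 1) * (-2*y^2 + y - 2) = -2*y^4 - y^3 - 3*y^2 - y - 2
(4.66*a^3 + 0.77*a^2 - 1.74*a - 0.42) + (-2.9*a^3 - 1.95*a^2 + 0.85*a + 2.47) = 1.76*a^3 - 1.18*a^2 - 0.89*a + 2.05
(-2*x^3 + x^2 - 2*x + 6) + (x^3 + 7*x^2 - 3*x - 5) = -x^3 + 8*x^2 - 5*x + 1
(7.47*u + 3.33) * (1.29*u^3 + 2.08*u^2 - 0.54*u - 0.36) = 9.6363*u^4 + 19.8333*u^3 + 2.8926*u^2 - 4.4874*u - 1.1988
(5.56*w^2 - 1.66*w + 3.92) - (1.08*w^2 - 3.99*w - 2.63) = 4.48*w^2 + 2.33*w + 6.55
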